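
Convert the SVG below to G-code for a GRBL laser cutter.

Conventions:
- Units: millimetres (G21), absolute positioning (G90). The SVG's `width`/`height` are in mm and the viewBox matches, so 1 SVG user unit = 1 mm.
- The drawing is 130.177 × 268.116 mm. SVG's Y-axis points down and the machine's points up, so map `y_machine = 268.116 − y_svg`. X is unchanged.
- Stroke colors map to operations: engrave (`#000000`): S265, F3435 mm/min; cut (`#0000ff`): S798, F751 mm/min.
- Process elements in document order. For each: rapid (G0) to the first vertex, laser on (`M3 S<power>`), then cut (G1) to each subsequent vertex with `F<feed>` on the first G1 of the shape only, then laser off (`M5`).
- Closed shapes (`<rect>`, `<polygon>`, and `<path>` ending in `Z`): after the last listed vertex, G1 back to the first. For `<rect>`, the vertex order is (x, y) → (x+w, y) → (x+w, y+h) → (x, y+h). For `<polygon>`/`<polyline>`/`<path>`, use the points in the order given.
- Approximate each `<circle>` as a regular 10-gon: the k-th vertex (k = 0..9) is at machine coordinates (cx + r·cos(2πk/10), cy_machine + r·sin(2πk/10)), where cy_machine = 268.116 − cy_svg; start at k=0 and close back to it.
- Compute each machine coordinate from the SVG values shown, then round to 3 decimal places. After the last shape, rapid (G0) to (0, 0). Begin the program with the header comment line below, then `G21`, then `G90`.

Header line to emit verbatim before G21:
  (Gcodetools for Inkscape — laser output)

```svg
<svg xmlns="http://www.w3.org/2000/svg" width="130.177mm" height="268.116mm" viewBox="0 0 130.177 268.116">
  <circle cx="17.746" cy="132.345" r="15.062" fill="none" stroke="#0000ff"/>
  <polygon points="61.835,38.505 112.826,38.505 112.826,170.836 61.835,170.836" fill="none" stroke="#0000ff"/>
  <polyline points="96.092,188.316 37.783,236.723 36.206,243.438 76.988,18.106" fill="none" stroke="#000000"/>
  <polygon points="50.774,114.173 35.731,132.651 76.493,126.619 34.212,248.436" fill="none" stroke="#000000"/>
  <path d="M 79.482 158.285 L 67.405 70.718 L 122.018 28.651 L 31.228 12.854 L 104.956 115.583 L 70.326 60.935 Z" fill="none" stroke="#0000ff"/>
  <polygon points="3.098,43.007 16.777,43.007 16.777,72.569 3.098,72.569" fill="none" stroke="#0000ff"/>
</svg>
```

(Gcodetools for Inkscape — laser output)
G21
G90
G0 X32.808 Y135.771
M3 S798
G1 X29.931 Y144.624 F751
G1 X22.400 Y150.096
G1 X13.092 Y150.096
G1 X5.561 Y144.624
G1 X2.684 Y135.771
G1 X5.561 Y126.918
G1 X13.092 Y121.446
G1 X22.400 Y121.446
G1 X29.931 Y126.918
G1 X32.808 Y135.771
M5
G0 X61.835 Y229.611
M3 S798
G1 X112.826 Y229.611 F751
G1 X112.826 Y97.280
G1 X61.835 Y97.280
G1 X61.835 Y229.611
M5
G0 X96.092 Y79.800
M3 S265
G1 X37.783 Y31.393 F3435
G1 X36.206 Y24.678
G1 X76.988 Y250.010
M5
G0 X50.774 Y153.943
M3 S265
G1 X35.731 Y135.465 F3435
G1 X76.493 Y141.497
G1 X34.212 Y19.680
G1 X50.774 Y153.943
M5
G0 X79.482 Y109.831
M3 S798
G1 X67.405 Y197.398 F751
G1 X122.018 Y239.465
G1 X31.228 Y255.262
G1 X104.956 Y152.533
G1 X70.326 Y207.181
G1 X79.482 Y109.831
M5
G0 X3.098 Y225.109
M3 S798
G1 X16.777 Y225.109 F751
G1 X16.777 Y195.547
G1 X3.098 Y195.547
G1 X3.098 Y225.109
M5
G0 X0.000 Y0.000

viewBox `0 0 130.177 268.116` with mm width/height → 1 unit = 1 mm. Flip: y_m = 268.116 − y_svg.

**Shape 1** — `<circle>` circle, stroke `#0000ff` → cut (S798, F751). Machine vertices: (32.808,135.771) → (29.931,144.624) → (22.400,150.096) → (13.092,150.096) → (5.561,144.624) → (2.684,135.771) → (5.561,126.918) → (13.092,121.446) → (22.400,121.446) → (29.931,126.918) → (32.808,135.771). Closed: final G1 returns to the first vertex.

**Shape 2** — `<polygon>` rectangle, stroke `#0000ff` → cut (S798, F751). Machine vertices: (61.835,229.611) → (112.826,229.611) → (112.826,97.280) → (61.835,97.280) → (61.835,229.611). Closed: final G1 returns to the first vertex.

**Shape 3** — `<polyline>` open polyline, stroke `#000000` → engrave (S265, F3435). Machine vertices: (96.092,79.800) → (37.783,31.393) → (36.206,24.678) → (76.988,250.010). Open path.

**Shape 4** — `<polygon>` closed polygon, stroke `#000000` → engrave (S265, F3435). Machine vertices: (50.774,153.943) → (35.731,135.465) → (76.493,141.497) → (34.212,19.680) → (50.774,153.943). Closed: final G1 returns to the first vertex.

**Shape 5** — `<path>` closed polygon, stroke `#0000ff` → cut (S798, F751). Machine vertices: (79.482,109.831) → (67.405,197.398) → (122.018,239.465) → (31.228,255.262) → (104.956,152.533) → (70.326,207.181) → (79.482,109.831). Closed: final G1 returns to the first vertex.

**Shape 6** — `<polygon>` rectangle, stroke `#0000ff` → cut (S798, F751). Machine vertices: (3.098,225.109) → (16.777,225.109) → (16.777,195.547) → (3.098,195.547) → (3.098,225.109). Closed: final G1 returns to the first vertex.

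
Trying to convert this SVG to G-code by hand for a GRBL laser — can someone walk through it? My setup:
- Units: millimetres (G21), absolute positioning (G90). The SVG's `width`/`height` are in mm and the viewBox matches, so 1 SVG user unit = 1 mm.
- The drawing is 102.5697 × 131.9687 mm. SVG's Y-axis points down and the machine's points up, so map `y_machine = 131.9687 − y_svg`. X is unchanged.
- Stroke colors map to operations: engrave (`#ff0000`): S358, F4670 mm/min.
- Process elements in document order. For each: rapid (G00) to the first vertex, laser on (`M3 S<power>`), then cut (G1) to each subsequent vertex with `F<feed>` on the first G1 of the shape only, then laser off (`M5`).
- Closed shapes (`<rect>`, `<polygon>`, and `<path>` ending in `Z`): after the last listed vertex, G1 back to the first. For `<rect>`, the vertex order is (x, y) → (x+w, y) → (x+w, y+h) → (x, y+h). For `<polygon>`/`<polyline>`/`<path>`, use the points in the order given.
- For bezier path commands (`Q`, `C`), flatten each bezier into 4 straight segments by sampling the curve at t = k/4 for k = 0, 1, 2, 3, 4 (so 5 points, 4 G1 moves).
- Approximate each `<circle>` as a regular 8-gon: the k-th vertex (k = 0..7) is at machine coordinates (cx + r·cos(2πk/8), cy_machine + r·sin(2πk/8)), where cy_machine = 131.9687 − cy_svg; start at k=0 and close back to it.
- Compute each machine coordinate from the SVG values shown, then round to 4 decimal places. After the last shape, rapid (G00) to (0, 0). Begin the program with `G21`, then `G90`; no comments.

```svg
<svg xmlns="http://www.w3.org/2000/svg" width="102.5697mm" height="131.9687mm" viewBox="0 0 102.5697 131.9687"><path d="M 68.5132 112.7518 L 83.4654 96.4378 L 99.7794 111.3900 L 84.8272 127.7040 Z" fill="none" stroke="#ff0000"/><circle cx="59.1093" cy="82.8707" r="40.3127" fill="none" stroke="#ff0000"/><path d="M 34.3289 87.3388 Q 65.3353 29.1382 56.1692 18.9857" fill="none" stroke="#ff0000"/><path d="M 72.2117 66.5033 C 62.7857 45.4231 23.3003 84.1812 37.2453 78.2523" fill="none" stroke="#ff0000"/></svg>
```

G21
G90
G00 X68.5132 Y19.2169
M3 S358
G1 X83.4654 Y35.5309 F4670
G1 X99.7794 Y20.5787
G1 X84.8272 Y4.2647
G1 X68.5132 Y19.2169
M5
G00 X99.4220 Y49.0980
M3 S358
G1 X87.6147 Y77.6034 F4670
G1 X59.1093 Y89.4107
G1 X30.6039 Y77.6034
G1 X18.7966 Y49.0980
G1 X30.6039 Y20.5926
G1 X59.1093 Y8.7853
G1 X87.6147 Y20.5926
G1 X99.4220 Y49.0980
M5
G00 X34.3289 Y44.6299
M3 S358
G1 X47.3213 Y70.7272 F4670
G1 X55.2922 Y90.8185
G1 X58.2415 Y104.9037
G1 X56.1692 Y112.9830
M5
G00 X72.2117 Y65.4654
M3 S358
G1 X60.8106 Y71.6891 F4670
G1 X45.9644 Y65.2726
G1 X35.5002 Y56.0153
G1 X37.2453 Y53.7164
M5
G00 X0.0000 Y0.0000

Since the viewBox matches the mm dimensions, user units are millimetres directly. The only transform is the Y-flip y_m = 131.9687 − y_svg.

Shape 1 is a regular polygon drawn with `<path>`. Its stroke #ff0000 means engrave at S358, F4670. After flipping Y the toolpath is (68.5132,19.2169) → (83.4654,35.5309) → (99.7794,20.5787) → (84.8272,4.2647) → (68.5132,19.2169), returning to the start.

Shape 2 is a circle drawn with `<circle>`. Its stroke #ff0000 means engrave at S358, F4670. After flipping Y the toolpath is (99.4220,49.0980) → (87.6147,77.6034) → (59.1093,89.4107) → (30.6039,77.6034) → (18.7966,49.0980) → (30.6039,20.5926) → (59.1093,8.7853) → (87.6147,20.5926) → (99.4220,49.0980), returning to the start.

Shape 3 is a quadratic bezier drawn with `<path>`. Its stroke #ff0000 means engrave at S358, F4670. After flipping Y the toolpath is (34.3289,44.6299) → (47.3213,70.7272) → (55.2922,90.8185) → (58.2415,104.9037) → (56.1692,112.9830).

Shape 4 is a cubic bezier drawn with `<path>`. Its stroke #ff0000 means engrave at S358, F4670. After flipping Y the toolpath is (72.2117,65.4654) → (60.8106,71.6891) → (45.9644,65.2726) → (35.5002,56.0153) → (37.2453,53.7164).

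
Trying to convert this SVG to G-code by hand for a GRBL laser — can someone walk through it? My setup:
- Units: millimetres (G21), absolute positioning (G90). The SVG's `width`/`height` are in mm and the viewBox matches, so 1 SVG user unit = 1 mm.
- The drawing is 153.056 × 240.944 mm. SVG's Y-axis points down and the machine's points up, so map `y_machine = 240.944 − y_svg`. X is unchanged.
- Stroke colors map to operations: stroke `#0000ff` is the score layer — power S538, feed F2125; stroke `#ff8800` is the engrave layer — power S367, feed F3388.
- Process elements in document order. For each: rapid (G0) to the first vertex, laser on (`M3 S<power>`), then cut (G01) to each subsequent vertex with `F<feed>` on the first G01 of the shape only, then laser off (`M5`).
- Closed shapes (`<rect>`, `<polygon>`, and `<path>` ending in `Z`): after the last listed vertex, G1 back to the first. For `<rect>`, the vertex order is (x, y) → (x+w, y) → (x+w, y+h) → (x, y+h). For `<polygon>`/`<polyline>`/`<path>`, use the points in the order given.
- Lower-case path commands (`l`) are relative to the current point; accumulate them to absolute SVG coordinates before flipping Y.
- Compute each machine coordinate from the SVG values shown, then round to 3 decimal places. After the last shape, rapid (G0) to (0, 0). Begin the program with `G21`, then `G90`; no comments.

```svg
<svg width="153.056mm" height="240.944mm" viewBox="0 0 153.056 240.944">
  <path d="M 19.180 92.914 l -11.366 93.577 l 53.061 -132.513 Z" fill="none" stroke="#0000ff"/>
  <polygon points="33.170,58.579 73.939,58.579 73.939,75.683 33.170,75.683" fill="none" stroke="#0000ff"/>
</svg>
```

G21
G90
G0 X19.180 Y148.030
M3 S538
G01 X7.814 Y54.453 F2125
G01 X60.875 Y186.966
G01 X19.180 Y148.030
M5
G0 X33.170 Y182.365
M3 S538
G01 X73.939 Y182.365 F2125
G01 X73.939 Y165.261
G01 X33.170 Y165.261
G01 X33.170 Y182.365
M5
G0 X0.000 Y0.000

viewBox `0 0 153.056 240.944` with mm width/height → 1 unit = 1 mm. Flip: y_m = 240.944 − y_svg.

**Shape 1** — `<path>` closed polygon, stroke `#0000ff` → score (S538, F2125). Machine vertices: (19.180,148.030) → (7.814,54.453) → (60.875,186.966) → (19.180,148.030). Closed: final G1 returns to the first vertex.

**Shape 2** — `<polygon>` rectangle, stroke `#0000ff` → score (S538, F2125). Machine vertices: (33.170,182.365) → (73.939,182.365) → (73.939,165.261) → (33.170,165.261) → (33.170,182.365). Closed: final G1 returns to the first vertex.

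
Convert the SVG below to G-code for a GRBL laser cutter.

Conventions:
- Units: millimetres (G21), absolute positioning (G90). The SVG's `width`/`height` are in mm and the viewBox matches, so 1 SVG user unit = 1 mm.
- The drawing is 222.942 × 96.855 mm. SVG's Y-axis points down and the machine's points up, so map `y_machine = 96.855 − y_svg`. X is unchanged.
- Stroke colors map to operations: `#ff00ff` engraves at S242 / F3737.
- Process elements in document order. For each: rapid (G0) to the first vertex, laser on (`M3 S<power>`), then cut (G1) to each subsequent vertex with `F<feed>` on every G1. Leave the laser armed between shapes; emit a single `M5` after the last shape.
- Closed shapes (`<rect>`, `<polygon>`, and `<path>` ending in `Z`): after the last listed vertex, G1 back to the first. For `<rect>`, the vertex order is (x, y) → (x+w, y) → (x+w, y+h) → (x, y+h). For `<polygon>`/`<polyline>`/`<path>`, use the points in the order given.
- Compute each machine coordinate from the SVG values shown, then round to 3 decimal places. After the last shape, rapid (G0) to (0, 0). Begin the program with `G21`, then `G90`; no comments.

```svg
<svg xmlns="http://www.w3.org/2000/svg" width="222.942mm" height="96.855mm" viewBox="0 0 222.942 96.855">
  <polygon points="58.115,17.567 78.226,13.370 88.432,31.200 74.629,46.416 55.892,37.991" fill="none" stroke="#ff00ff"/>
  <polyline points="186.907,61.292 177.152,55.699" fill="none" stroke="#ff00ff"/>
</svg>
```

1 u = 1 mm; y_m = 96.855 − y.

[1] `<polygon>` regular polygon, #ff00ff→engrave S242 F3737: (58.115,79.288) → (78.226,83.485) → (88.432,65.655) → (74.629,50.439) → (55.892,58.864) → (58.115,79.288) (closed)

[2] `<polyline>` line segment, #ff00ff→engrave S242 F3737: (186.907,35.563) → (177.152,41.156)

G21
G90
G0 X58.115 Y79.288
M3 S242
G1 X78.226 Y83.485 F3737
G1 X88.432 Y65.655 F3737
G1 X74.629 Y50.439 F3737
G1 X55.892 Y58.864 F3737
G1 X58.115 Y79.288 F3737
G0 X186.907 Y35.563
M3 S242
G1 X177.152 Y41.156 F3737
M5
G0 X0.000 Y0.000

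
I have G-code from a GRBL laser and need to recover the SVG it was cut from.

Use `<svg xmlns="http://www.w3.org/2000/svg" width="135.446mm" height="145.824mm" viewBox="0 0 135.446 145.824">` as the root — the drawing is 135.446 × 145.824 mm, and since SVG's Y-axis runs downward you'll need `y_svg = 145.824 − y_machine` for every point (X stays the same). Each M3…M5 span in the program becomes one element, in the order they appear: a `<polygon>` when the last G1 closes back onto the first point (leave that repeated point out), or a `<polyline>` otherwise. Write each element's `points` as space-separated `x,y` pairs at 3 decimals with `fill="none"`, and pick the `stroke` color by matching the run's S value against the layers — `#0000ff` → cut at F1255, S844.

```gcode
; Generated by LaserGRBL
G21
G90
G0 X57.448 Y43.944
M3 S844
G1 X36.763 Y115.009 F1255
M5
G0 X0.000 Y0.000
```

<svg xmlns="http://www.w3.org/2000/svg" width="135.446mm" height="145.824mm" viewBox="0 0 135.446 145.824">
  <polyline points="57.448,101.880 36.763,30.815" fill="none" stroke="#0000ff"/>
</svg>

Each laser-on run becomes one SVG element. Flip Y back into SVG space with y_svg = 145.824 − y_machine. Every run uses S844, so all elements get stroke `#0000ff` (cut).

Run 1: The run is open, so emit a `<polyline>` with points (Y-flipped): 57.448,101.880 36.763,30.815.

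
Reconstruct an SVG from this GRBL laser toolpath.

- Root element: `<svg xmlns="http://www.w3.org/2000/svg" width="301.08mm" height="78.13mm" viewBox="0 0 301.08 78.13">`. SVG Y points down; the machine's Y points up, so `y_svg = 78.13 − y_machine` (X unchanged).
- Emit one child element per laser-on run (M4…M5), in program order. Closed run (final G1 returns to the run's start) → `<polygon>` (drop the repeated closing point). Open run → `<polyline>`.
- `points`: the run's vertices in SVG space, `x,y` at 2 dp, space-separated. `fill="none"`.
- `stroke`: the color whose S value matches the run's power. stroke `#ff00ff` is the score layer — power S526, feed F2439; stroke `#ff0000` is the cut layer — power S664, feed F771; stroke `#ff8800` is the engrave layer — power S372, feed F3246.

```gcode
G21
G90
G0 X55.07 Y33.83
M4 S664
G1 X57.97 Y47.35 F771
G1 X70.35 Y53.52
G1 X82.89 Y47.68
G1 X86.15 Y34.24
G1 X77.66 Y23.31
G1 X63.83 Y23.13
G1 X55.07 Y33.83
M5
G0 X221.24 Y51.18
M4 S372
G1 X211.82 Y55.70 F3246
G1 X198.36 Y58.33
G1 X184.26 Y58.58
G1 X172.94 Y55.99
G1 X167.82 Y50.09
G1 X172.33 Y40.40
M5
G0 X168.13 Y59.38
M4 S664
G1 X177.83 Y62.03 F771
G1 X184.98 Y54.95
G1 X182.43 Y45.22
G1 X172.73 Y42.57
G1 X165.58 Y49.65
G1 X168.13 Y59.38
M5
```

y_svg = 78.13 − y_m.

[1] S664→`#ff0000` (cut); closed run; points: 55.07,44.30 57.97,30.78 70.35,24.61 82.89,30.45 86.15,43.89 77.66,54.82 63.83,55.00

[2] S372→`#ff8800` (engrave); open run; points: 221.24,26.95 211.82,22.43 198.36,19.80 184.26,19.55 172.94,22.14 167.82,28.04 172.33,37.73

[3] S664→`#ff0000` (cut); closed run; points: 168.13,18.75 177.83,16.10 184.98,23.18 182.43,32.91 172.73,35.56 165.58,28.48

<svg xmlns="http://www.w3.org/2000/svg" width="301.08mm" height="78.13mm" viewBox="0 0 301.08 78.13">
  <polygon points="55.07,44.30 57.97,30.78 70.35,24.61 82.89,30.45 86.15,43.89 77.66,54.82 63.83,55.00" fill="none" stroke="#ff0000"/>
  <polyline points="221.24,26.95 211.82,22.43 198.36,19.80 184.26,19.55 172.94,22.14 167.82,28.04 172.33,37.73" fill="none" stroke="#ff8800"/>
  <polygon points="168.13,18.75 177.83,16.10 184.98,23.18 182.43,32.91 172.73,35.56 165.58,28.48" fill="none" stroke="#ff0000"/>
</svg>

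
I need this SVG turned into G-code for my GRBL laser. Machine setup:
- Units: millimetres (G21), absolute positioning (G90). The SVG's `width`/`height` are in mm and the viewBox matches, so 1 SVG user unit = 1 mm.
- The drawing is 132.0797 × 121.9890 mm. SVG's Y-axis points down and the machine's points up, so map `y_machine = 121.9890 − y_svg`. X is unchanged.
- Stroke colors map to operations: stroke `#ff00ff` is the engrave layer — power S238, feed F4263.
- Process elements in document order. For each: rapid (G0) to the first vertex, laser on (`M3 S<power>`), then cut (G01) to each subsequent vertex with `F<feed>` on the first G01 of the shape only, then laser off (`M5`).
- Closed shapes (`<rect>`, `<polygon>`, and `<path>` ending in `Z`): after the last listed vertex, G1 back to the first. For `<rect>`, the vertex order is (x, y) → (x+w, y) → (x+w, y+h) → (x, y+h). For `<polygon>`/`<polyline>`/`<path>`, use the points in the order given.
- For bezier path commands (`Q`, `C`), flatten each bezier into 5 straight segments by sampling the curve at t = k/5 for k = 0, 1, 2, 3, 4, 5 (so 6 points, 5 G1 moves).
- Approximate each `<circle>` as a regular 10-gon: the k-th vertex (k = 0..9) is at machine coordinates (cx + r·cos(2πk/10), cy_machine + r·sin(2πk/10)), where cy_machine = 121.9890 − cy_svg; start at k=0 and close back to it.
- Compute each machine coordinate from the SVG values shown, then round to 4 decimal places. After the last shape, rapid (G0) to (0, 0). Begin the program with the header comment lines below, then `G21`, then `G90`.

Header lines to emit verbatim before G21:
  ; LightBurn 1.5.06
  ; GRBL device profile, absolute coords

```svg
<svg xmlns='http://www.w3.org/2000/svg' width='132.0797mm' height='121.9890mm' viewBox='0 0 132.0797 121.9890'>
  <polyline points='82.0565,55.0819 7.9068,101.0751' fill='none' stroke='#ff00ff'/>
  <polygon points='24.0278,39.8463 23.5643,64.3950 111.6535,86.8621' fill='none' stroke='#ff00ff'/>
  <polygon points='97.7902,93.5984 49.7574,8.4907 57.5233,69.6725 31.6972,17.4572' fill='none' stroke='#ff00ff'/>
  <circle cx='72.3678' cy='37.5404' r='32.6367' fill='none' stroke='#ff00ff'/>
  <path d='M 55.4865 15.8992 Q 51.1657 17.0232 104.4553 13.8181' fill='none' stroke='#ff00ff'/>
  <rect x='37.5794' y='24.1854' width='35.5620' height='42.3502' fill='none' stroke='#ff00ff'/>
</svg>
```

; LightBurn 1.5.06
; GRBL device profile, absolute coords
G21
G90
G0 X82.0565 Y66.9071
M3 S238
G01 X7.9068 Y20.9139 F4263
M5
G0 X24.0278 Y82.1427
M3 S238
G01 X23.5643 Y57.5940 F4263
G01 X111.6535 Y35.1269
G01 X24.0278 Y82.1427
M5
G0 X97.7902 Y28.3906
M3 S238
G01 X49.7574 Y113.4983 F4263
G01 X57.5233 Y52.3165
G01 X31.6972 Y104.5318
G01 X97.7902 Y28.3906
M5
G0 X105.0045 Y84.4486
M3 S238
G01 X98.7714 Y103.6320 F4263
G01 X82.4531 Y115.4879
G01 X62.2825 Y115.4879
G01 X45.9642 Y103.6320
G01 X39.7311 Y84.4486
G01 X45.9642 Y65.2652
G01 X62.2825 Y53.4093
G01 X82.4531 Y53.4093
G01 X98.7714 Y65.2652
G01 X105.0045 Y84.4486
M5
G0 X55.4865 Y106.0898
M3 S238
G01 X56.0626 Y105.8134 F4263
G01 X61.2475 Y105.8833
G01 X71.0413 Y106.2995
G01 X85.4439 Y107.0620
G01 X104.4553 Y108.1709
M5
G0 X37.5794 Y97.8036
M3 S238
G01 X73.1414 Y97.8036 F4263
G01 X73.1414 Y55.4534
G01 X37.5794 Y55.4534
G01 X37.5794 Y97.8036
M5
G0 X0.0000 Y0.0000

Since the viewBox matches the mm dimensions, user units are millimetres directly. The only transform is the Y-flip y_m = 121.9890 − y_svg.

Shape 1 is a line segment drawn with `<polyline>`. Its stroke #ff00ff means engrave at S238, F4263. After flipping Y the toolpath is (82.0565,66.9071) → (7.9068,20.9139).

Shape 2 is a closed polygon drawn with `<polygon>`. Its stroke #ff00ff means engrave at S238, F4263. After flipping Y the toolpath is (24.0278,82.1427) → (23.5643,57.5940) → (111.6535,35.1269) → (24.0278,82.1427), returning to the start.

Shape 3 is a closed polygon drawn with `<polygon>`. Its stroke #ff00ff means engrave at S238, F4263. After flipping Y the toolpath is (97.7902,28.3906) → (49.7574,113.4983) → (57.5233,52.3165) → (31.6972,104.5318) → (97.7902,28.3906), returning to the start.

Shape 4 is a circle drawn with `<circle>`. Its stroke #ff00ff means engrave at S238, F4263. After flipping Y the toolpath is (105.0045,84.4486) → (98.7714,103.6320) → (82.4531,115.4879) → (62.2825,115.4879) → (45.9642,103.6320) → (39.7311,84.4486) → (45.9642,65.2652) → (62.2825,53.4093) → (82.4531,53.4093) → (98.7714,65.2652) → (105.0045,84.4486), returning to the start.

Shape 5 is a quadratic bezier drawn with `<path>`. Its stroke #ff00ff means engrave at S238, F4263. After flipping Y the toolpath is (55.4865,106.0898) → (56.0626,105.8134) → (61.2475,105.8833) → (71.0413,106.2995) → (85.4439,107.0620) → (104.4553,108.1709).

Shape 6 is a rectangle drawn with `<rect>`. Its stroke #ff00ff means engrave at S238, F4263. After flipping Y the toolpath is (37.5794,97.8036) → (73.1414,97.8036) → (73.1414,55.4534) → (37.5794,55.4534) → (37.5794,97.8036), returning to the start.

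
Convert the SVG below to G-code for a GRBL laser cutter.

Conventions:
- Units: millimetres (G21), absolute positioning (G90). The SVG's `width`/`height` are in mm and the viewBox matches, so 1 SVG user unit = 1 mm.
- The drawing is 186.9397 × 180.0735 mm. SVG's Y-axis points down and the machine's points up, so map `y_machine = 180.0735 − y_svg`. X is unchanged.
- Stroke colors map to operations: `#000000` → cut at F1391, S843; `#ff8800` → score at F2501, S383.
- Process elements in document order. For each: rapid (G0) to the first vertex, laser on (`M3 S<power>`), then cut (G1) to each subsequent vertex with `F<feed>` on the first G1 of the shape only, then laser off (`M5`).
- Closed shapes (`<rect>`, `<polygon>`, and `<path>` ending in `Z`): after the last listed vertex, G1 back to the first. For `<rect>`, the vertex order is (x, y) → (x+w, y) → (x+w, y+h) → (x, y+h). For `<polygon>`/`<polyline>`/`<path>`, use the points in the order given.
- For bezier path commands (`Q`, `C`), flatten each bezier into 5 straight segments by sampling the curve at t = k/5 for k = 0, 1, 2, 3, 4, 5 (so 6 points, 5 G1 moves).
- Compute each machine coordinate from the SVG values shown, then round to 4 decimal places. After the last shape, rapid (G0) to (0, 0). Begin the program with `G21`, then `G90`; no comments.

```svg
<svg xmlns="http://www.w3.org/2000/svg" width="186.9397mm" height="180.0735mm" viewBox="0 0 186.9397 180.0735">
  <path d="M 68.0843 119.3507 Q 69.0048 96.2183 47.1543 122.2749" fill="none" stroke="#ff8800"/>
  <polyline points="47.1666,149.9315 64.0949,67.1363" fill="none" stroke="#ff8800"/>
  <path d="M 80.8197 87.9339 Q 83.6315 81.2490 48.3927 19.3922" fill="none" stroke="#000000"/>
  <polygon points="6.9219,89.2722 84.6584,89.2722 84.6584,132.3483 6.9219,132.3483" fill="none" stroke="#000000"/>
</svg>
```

G21
G90
G0 X68.0843 Y60.7228
M3 S383
G1 X67.5417 Y68.0082 F2501
G1 X65.1773 Y71.3585
G1 X60.9913 Y70.7736
G1 X54.9837 Y66.2537
G1 X47.1543 Y57.7986
M5
G0 X47.1666 Y30.1420
M3 S383
G1 X64.0949 Y112.9372 F2501
M5
G0 X80.8197 Y92.1396
M3 S843
G1 X80.4224 Y97.0204 F1391
G1 X76.9810 Y106.3150
G1 X70.4956 Y120.0234
G1 X60.9662 Y138.1455
G1 X48.3927 Y160.6813
M5
G0 X6.9219 Y90.8013
M3 S843
G1 X84.6584 Y90.8013 F1391
G1 X84.6584 Y47.7252
G1 X6.9219 Y47.7252
G1 X6.9219 Y90.8013
M5
G0 X0.0000 Y0.0000

viewBox `0 0 186.9397 180.0735` with mm width/height → 1 unit = 1 mm. Flip: y_m = 180.0735 − y_svg.

**Shape 1** — `<path>` quadratic bezier, stroke `#ff8800` → score (S383, F2501). Control points (SVG): P0=(68.0843,119.3507), P1=(69.0048,96.2183), P2=(47.1543,122.2749); sampled at t=k/5. Machine vertices: (68.0843,60.7228) → (67.5417,68.0082) → (65.1773,71.3585) → (60.9913,70.7736) → (54.9837,66.2537) → (47.1543,57.7986). Open path.

**Shape 2** — `<polyline>` line segment, stroke `#ff8800` → score (S383, F2501). Machine vertices: (47.1666,30.1420) → (64.0949,112.9372). Open path.

**Shape 3** — `<path>` quadratic bezier, stroke `#000000` → cut (S843, F1391). Control points (SVG): P0=(80.8197,87.9339), P1=(83.6315,81.2490), P2=(48.3927,19.3922); sampled at t=k/5. Machine vertices: (80.8197,92.1396) → (80.4224,97.0204) → (76.9810,106.3150) → (70.4956,120.0234) → (60.9662,138.1455) → (48.3927,160.6813). Open path.

**Shape 4** — `<polygon>` rectangle, stroke `#000000` → cut (S843, F1391). Machine vertices: (6.9219,90.8013) → (84.6584,90.8013) → (84.6584,47.7252) → (6.9219,47.7252) → (6.9219,90.8013). Closed: final G1 returns to the first vertex.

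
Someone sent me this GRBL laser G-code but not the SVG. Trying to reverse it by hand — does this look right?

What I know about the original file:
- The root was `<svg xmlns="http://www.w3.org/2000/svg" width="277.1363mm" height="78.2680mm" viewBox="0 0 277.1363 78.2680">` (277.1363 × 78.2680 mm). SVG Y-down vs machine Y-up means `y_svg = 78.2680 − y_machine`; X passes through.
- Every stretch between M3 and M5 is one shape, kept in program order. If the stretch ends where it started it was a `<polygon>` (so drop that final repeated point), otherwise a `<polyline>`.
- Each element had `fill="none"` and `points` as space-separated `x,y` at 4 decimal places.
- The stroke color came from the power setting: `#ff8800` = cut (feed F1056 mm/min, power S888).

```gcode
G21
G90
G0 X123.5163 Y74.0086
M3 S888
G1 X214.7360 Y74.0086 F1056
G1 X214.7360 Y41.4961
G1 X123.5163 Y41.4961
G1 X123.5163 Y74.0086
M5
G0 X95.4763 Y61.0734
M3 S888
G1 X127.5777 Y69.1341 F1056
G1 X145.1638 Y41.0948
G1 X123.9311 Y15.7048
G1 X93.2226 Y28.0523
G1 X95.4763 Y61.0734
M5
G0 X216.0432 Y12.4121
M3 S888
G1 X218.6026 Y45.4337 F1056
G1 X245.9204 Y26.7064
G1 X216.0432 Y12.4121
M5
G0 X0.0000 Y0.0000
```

Machine Y-up, SVG Y-down with viewBox height 78.2680, so y_svg = 78.2680 − y_machine; X carries over. Every run uses S888, so all elements get stroke `#ff8800` (cut).

Run 1: The run returns to its start, so emit a `<polygon>` with points (Y-flipped): 123.5163,4.2594 214.7360,4.2594 214.7360,36.7719 123.5163,36.7719.

Run 2: The run returns to its start, so emit a `<polygon>` with points (Y-flipped): 95.4763,17.1946 127.5777,9.1339 145.1638,37.1732 123.9311,62.5632 93.2226,50.2157.

Run 3: The run returns to its start, so emit a `<polygon>` with points (Y-flipped): 216.0432,65.8559 218.6026,32.8343 245.9204,51.5616.

<svg xmlns="http://www.w3.org/2000/svg" width="277.1363mm" height="78.2680mm" viewBox="0 0 277.1363 78.2680">
  <polygon points="123.5163,4.2594 214.7360,4.2594 214.7360,36.7719 123.5163,36.7719" fill="none" stroke="#ff8800"/>
  <polygon points="95.4763,17.1946 127.5777,9.1339 145.1638,37.1732 123.9311,62.5632 93.2226,50.2157" fill="none" stroke="#ff8800"/>
  <polygon points="216.0432,65.8559 218.6026,32.8343 245.9204,51.5616" fill="none" stroke="#ff8800"/>
</svg>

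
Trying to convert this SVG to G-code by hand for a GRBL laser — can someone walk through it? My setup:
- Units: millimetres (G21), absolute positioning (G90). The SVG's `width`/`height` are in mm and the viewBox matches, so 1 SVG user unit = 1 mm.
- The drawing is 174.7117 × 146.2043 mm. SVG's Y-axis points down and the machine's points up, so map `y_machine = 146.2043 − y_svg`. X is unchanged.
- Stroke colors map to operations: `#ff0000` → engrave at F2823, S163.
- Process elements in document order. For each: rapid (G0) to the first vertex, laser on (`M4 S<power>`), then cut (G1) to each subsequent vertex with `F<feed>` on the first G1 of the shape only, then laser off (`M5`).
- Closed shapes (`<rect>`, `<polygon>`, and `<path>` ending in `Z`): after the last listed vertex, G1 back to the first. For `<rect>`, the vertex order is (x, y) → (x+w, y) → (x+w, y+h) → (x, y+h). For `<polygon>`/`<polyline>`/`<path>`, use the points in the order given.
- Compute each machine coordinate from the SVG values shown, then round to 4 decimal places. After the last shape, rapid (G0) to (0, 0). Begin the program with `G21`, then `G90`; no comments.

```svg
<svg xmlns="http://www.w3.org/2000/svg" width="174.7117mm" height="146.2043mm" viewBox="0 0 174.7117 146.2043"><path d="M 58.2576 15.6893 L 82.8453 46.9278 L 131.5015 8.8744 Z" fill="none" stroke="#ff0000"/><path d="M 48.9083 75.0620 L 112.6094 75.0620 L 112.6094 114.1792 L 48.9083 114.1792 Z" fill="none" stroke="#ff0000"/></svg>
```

G21
G90
G0 X58.2576 Y130.5150
M4 S163
G1 X82.8453 Y99.2765 F2823
G1 X131.5015 Y137.3299
G1 X58.2576 Y130.5150
M5
G0 X48.9083 Y71.1423
M4 S163
G1 X112.6094 Y71.1423 F2823
G1 X112.6094 Y32.0251
G1 X48.9083 Y32.0251
G1 X48.9083 Y71.1423
M5
G0 X0.0000 Y0.0000

viewBox `0 0 174.7117 146.2043` with mm width/height → 1 unit = 1 mm. Flip: y_m = 146.2043 − y_svg.

**Shape 1** — `<path>` closed polygon, stroke `#ff0000` → engrave (S163, F2823). Machine vertices: (58.2576,130.5150) → (82.8453,99.2765) → (131.5015,137.3299) → (58.2576,130.5150). Closed: final G1 returns to the first vertex.

**Shape 2** — `<path>` rectangle, stroke `#ff0000` → engrave (S163, F2823). Machine vertices: (48.9083,71.1423) → (112.6094,71.1423) → (112.6094,32.0251) → (48.9083,32.0251) → (48.9083,71.1423). Closed: final G1 returns to the first vertex.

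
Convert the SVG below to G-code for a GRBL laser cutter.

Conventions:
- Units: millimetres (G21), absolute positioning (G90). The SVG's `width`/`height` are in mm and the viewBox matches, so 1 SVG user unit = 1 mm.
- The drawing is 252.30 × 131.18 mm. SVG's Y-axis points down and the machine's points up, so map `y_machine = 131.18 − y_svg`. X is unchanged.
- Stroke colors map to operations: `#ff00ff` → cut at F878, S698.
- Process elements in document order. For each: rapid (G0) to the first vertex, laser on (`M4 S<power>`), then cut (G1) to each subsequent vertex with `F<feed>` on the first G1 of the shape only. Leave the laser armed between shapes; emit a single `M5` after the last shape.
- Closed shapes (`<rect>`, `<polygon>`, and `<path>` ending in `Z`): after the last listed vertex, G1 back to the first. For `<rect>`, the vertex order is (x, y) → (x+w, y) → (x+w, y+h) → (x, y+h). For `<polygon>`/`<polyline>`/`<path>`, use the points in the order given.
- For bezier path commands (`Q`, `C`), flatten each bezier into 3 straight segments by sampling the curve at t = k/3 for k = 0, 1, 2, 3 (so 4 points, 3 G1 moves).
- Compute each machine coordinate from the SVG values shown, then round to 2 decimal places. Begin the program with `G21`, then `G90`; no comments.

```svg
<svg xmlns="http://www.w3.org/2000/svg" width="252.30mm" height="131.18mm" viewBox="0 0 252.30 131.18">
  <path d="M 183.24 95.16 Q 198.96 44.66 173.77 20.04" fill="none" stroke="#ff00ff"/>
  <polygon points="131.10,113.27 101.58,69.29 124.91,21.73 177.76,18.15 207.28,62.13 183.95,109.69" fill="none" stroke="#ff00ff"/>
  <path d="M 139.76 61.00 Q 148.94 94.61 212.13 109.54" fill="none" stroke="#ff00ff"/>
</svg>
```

G21
G90
G0 X183.24 Y36.02
M4 S698
G1 X189.17 Y66.81 F878
G1 X186.02 Y91.85
G1 X173.77 Y111.14
G0 X131.10 Y17.91
M4 S698
G1 X101.58 Y61.89 F878
G1 X124.91 Y109.45
G1 X177.76 Y113.03
G1 X207.28 Y69.05
G1 X183.95 Y21.49
G1 X131.10 Y17.91
G0 X139.76 Y70.18
M4 S698
G1 X151.88 Y49.85 F878
G1 X176.00 Y33.67
G1 X212.13 Y21.64
M5

Since the viewBox matches the mm dimensions, user units are millimetres directly. The only transform is the Y-flip y_m = 131.18 − y_svg.

Shape 1 is a quadratic bezier drawn with `<path>`. Its stroke #ff00ff means cut at S698, F878. After flipping Y the toolpath is (183.24,36.02) → (189.17,66.81) → (186.02,91.85) → (173.77,111.14).

Shape 2 is a regular polygon drawn with `<polygon>`. Its stroke #ff00ff means cut at S698, F878. After flipping Y the toolpath is (131.10,17.91) → (101.58,61.89) → (124.91,109.45) → (177.76,113.03) → (207.28,69.05) → (183.95,21.49) → (131.10,17.91), returning to the start.

Shape 3 is a quadratic bezier drawn with `<path>`. Its stroke #ff00ff means cut at S698, F878. After flipping Y the toolpath is (139.76,70.18) → (151.88,49.85) → (176.00,33.67) → (212.13,21.64).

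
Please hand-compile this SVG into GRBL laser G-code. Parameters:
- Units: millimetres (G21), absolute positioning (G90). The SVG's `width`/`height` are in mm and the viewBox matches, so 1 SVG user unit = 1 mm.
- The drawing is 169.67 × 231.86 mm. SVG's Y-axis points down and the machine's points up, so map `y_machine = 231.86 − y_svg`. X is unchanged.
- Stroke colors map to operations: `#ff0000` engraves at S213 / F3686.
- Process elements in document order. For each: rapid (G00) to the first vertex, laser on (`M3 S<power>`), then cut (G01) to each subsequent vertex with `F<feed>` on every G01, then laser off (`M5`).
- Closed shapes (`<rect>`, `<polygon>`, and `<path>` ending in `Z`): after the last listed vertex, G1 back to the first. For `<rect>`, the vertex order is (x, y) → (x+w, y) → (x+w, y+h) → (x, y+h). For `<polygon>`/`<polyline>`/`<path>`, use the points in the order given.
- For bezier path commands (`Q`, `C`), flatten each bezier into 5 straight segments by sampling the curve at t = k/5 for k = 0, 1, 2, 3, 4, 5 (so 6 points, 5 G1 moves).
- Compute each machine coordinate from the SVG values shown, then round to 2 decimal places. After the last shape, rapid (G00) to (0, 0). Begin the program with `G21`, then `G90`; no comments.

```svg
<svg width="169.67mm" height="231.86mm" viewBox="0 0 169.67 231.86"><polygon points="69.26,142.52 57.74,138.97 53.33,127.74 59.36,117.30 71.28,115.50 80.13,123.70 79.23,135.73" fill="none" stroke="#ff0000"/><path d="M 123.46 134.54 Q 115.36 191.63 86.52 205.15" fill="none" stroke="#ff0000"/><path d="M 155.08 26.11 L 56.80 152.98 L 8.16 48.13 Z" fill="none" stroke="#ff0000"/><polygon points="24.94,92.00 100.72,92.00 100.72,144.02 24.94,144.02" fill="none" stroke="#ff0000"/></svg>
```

1 u = 1 mm; y_m = 231.86 − y.

[1] `<polygon>` regular polygon, #ff0000→engrave S213 F3686: (69.26,89.34) → (57.74,92.89) → (53.33,104.12) → (59.36,114.56) → (71.28,116.36) → (80.13,108.16) → (79.23,96.13) → (69.26,89.34) (closed)

[2] `<path>` quadratic bezier, #ff0000→engrave S213 F3686: (123.46,97.32) → (119.39,76.23) → (113.66,58.62) → (106.27,44.50) → (97.23,33.86) → (86.52,26.71)

[3] `<path>` closed polygon, #ff0000→engrave S213 F3686: (155.08,205.75) → (56.80,78.88) → (8.16,183.73) → (155.08,205.75) (closed)

[4] `<polygon>` rectangle, #ff0000→engrave S213 F3686: (24.94,139.86) → (100.72,139.86) → (100.72,87.84) → (24.94,87.84) → (24.94,139.86) (closed)

G21
G90
G00 X69.26 Y89.34
M3 S213
G01 X57.74 Y92.89 F3686
G01 X53.33 Y104.12 F3686
G01 X59.36 Y114.56 F3686
G01 X71.28 Y116.36 F3686
G01 X80.13 Y108.16 F3686
G01 X79.23 Y96.13 F3686
G01 X69.26 Y89.34 F3686
M5
G00 X123.46 Y97.32
M3 S213
G01 X119.39 Y76.23 F3686
G01 X113.66 Y58.62 F3686
G01 X106.27 Y44.50 F3686
G01 X97.23 Y33.86 F3686
G01 X86.52 Y26.71 F3686
M5
G00 X155.08 Y205.75
M3 S213
G01 X56.80 Y78.88 F3686
G01 X8.16 Y183.73 F3686
G01 X155.08 Y205.75 F3686
M5
G00 X24.94 Y139.86
M3 S213
G01 X100.72 Y139.86 F3686
G01 X100.72 Y87.84 F3686
G01 X24.94 Y87.84 F3686
G01 X24.94 Y139.86 F3686
M5
G00 X0.00 Y0.00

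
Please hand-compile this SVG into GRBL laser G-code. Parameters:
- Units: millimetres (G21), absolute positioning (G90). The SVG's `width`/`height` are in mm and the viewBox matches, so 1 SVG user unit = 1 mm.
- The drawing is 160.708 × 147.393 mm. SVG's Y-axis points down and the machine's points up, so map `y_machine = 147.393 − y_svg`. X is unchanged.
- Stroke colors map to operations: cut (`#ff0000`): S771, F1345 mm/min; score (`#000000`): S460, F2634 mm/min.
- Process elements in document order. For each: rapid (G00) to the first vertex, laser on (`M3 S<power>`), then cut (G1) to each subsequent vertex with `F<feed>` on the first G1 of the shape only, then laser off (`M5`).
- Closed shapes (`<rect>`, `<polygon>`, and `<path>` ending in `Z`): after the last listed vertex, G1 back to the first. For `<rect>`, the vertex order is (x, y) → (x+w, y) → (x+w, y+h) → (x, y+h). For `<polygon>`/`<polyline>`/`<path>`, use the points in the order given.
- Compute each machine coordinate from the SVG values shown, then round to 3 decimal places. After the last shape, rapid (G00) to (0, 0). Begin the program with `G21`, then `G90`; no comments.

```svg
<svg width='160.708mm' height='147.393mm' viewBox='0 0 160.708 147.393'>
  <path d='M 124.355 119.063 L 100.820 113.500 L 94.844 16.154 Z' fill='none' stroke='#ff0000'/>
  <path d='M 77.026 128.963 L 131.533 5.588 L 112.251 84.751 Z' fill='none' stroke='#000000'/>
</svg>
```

viewBox `0 0 160.708 147.393` with mm width/height → 1 unit = 1 mm. Flip: y_m = 147.393 − y_svg.

**Shape 1** — `<path>` closed polygon, stroke `#ff0000` → cut (S771, F1345). Machine vertices: (124.355,28.330) → (100.820,33.893) → (94.844,131.239) → (124.355,28.330). Closed: final G1 returns to the first vertex.

**Shape 2** — `<path>` closed polygon, stroke `#000000` → score (S460, F2634). Machine vertices: (77.026,18.430) → (131.533,141.805) → (112.251,62.642) → (77.026,18.430). Closed: final G1 returns to the first vertex.

G21
G90
G00 X124.355 Y28.330
M3 S771
G1 X100.820 Y33.893 F1345
G1 X94.844 Y131.239
G1 X124.355 Y28.330
M5
G00 X77.026 Y18.430
M3 S460
G1 X131.533 Y141.805 F2634
G1 X112.251 Y62.642
G1 X77.026 Y18.430
M5
G00 X0.000 Y0.000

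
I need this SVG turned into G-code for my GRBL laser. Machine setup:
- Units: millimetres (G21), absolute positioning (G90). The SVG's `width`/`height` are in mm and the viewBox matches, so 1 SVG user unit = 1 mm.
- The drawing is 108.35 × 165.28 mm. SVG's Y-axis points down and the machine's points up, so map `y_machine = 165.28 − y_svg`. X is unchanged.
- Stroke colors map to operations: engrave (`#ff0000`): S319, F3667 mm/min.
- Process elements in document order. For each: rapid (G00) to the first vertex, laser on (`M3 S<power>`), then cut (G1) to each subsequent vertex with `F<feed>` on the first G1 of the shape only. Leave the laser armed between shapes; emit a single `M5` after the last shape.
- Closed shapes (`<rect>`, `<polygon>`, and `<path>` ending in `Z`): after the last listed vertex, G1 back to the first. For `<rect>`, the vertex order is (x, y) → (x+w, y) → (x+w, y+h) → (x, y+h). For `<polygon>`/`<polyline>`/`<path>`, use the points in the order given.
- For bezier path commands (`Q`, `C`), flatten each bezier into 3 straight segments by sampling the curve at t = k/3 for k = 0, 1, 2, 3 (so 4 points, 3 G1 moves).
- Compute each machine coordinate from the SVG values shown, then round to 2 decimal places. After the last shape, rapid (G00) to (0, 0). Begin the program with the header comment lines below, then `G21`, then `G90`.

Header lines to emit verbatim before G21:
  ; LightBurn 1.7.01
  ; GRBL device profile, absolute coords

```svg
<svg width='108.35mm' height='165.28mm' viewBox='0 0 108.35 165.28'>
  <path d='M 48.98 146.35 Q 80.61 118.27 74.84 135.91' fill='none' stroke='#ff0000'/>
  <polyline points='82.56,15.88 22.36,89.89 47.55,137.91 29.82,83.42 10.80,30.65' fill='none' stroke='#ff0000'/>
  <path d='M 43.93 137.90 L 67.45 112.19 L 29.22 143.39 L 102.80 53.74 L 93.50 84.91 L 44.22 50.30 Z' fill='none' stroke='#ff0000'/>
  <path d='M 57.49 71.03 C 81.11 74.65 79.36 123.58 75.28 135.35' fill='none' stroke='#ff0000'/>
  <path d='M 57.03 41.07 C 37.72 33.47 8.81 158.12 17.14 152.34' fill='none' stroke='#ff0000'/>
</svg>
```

; LightBurn 1.7.01
; GRBL device profile, absolute coords
G21
G90
G00 X48.98 Y18.93
M3 S319
G1 X65.91 Y32.57 F3667
G1 X74.53 Y36.05
G1 X74.84 Y29.37
G00 X82.56 Y149.40
M3 S319
G1 X22.36 Y75.39 F3667
G1 X47.55 Y27.37
G1 X29.82 Y81.86
G1 X10.80 Y134.63
G00 X43.93 Y27.38
M3 S319
G1 X67.45 Y53.09 F3667
G1 X29.22 Y21.89
G1 X102.80 Y111.54
G1 X93.50 Y80.37
G1 X44.22 Y114.98
G1 X43.93 Y27.38
G00 X57.49 Y94.25
M3 S319
G1 X73.51 Y78.58 F3667
G1 X77.73 Y51.03
G1 X75.28 Y29.93
G00 X57.03 Y124.21
M3 S319
G1 X36.25 Y97.46 F3667
G1 X19.49 Y40.91
G1 X17.14 Y12.94
M5
G00 X0.00 Y0.00

viewBox `0 0 108.35 165.28` with mm width/height → 1 unit = 1 mm. Flip: y_m = 165.28 − y_svg.

**Shape 1** — `<path>` quadratic bezier, stroke `#ff0000` → engrave (S319, F3667). Control points (SVG): P0=(48.98,146.35), P1=(80.61,118.27), P2=(74.84,135.91); sampled at t=k/3. Machine vertices: (48.98,18.93) → (65.91,32.57) → (74.53,36.05) → (74.84,29.37). Open path.

**Shape 2** — `<polyline>` open polyline, stroke `#ff0000` → engrave (S319, F3667). Machine vertices: (82.56,149.40) → (22.36,75.39) → (47.55,27.37) → (29.82,81.86) → (10.80,134.63). Open path.

**Shape 3** — `<path>` closed polygon, stroke `#ff0000` → engrave (S319, F3667). Machine vertices: (43.93,27.38) → (67.45,53.09) → (29.22,21.89) → (102.80,111.54) → (93.50,80.37) → (44.22,114.98) → (43.93,27.38). Closed: final G1 returns to the first vertex.

**Shape 4** — `<path>` cubic bezier, stroke `#ff0000` → engrave (S319, F3667). Control points (SVG): P0=(57.49,71.03), P1=(81.11,74.65), P2=(79.36,123.58), P3=(75.28,135.35); sampled at t=k/3. Machine vertices: (57.49,94.25) → (73.51,78.58) → (77.73,51.03) → (75.28,29.93). Open path.

**Shape 5** — `<path>` cubic bezier, stroke `#ff0000` → engrave (S319, F3667). Control points (SVG): P0=(57.03,41.07), P1=(37.72,33.47), P2=(8.81,158.12), P3=(17.14,152.34); sampled at t=k/3. Machine vertices: (57.03,124.21) → (36.25,97.46) → (19.49,40.91) → (17.14,12.94). Open path.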